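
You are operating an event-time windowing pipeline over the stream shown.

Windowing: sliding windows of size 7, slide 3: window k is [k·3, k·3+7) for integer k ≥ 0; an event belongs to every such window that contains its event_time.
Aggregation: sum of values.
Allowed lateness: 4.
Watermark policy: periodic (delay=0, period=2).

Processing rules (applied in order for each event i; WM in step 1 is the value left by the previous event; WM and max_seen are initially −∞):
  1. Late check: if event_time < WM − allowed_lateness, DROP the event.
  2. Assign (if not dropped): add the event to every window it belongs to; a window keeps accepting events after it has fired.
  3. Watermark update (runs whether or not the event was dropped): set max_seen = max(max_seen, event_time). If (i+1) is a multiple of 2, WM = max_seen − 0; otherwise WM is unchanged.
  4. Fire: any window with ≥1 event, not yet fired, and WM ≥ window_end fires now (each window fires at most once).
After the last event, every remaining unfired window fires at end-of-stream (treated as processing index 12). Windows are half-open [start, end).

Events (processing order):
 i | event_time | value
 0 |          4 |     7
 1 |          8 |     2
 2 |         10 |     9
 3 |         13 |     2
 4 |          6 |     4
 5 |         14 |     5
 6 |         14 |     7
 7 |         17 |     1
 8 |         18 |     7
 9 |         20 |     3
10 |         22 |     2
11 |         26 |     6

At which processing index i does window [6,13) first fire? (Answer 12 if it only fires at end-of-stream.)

i=0 t=4 v=7: → [3,10),[0,7); WM=−∞
i=1 t=8 v=2: → [6,13),[3,10); WM=8; [0,7) fires=7
i=2 t=10 v=9: → [9,16),[6,13); WM=8
i=3 t=13 v=2: → [12,19),[9,16); WM=13; [3,10) fires=9 [6,13) fires=11
i=4 t=6 v=4: DROP (t<13-4); WM=13
i=5 t=14 v=5: → [12,19),[9,16); WM=14
i=6 t=14 v=7: → [12,19),[9,16); WM=14
i=7 t=17 v=1: → [15,22),[12,19); WM=17; [9,16) fires=23
i=8 t=18 v=7: → [18,25),[15,22),[12,19); WM=17
i=9 t=20 v=3: → [18,25),[15,22); WM=20; [12,19) fires=22
i=10 t=22 v=2: → [21,28),[18,25); WM=20
i=11 t=26 v=6: → [24,31),[21,28); WM=26; [15,22) fires=11 [18,25) fires=12

3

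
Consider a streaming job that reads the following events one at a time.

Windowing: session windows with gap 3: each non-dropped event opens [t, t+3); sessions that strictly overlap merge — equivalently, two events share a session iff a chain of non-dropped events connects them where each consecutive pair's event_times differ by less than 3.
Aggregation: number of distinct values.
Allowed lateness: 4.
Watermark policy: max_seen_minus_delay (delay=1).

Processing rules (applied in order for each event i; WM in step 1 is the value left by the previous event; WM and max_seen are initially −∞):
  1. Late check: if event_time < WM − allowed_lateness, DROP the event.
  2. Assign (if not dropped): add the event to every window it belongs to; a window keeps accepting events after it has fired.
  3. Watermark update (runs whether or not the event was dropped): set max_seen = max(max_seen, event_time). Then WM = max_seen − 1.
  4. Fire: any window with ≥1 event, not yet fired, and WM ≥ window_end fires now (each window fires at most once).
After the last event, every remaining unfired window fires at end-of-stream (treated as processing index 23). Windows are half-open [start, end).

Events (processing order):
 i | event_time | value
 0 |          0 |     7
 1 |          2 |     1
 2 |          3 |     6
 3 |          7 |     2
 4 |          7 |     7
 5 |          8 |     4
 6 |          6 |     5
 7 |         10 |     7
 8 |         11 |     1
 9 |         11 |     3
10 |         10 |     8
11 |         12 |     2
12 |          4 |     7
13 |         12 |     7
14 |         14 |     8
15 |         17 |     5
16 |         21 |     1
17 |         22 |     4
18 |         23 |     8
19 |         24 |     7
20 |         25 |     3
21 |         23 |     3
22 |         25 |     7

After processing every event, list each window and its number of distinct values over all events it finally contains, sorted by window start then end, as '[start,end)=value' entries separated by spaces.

i=0 t=0 v=7: → [0,3); WM=-1
i=1 t=2 v=1: → [0,5); WM=1
i=2 t=3 v=6: → [0,6); WM=2
i=3 t=7 v=2: → [7,10); WM=6
i=4 t=7 v=7: → [7,10); WM=6
i=5 t=8 v=4: → [7,11); WM=7
i=6 t=6 v=5: → [6,11); WM=7
i=7 t=10 v=7: → [6,13); WM=9
i=8 t=11 v=1: → [6,14); WM=10
i=9 t=11 v=3: → [6,14); WM=10
i=10 t=10 v=8: → [6,14); WM=10
i=11 t=12 v=2: → [6,15); WM=11
i=12 t=4 v=7: DROP (t<11-4); WM=11
i=13 t=12 v=7: → [6,15); WM=11
i=14 t=14 v=8: → [6,17); WM=13
i=15 t=17 v=5: → [17,20); WM=16
i=16 t=21 v=1: → [21,24); WM=20
i=17 t=22 v=4: → [21,25); WM=21
i=18 t=23 v=8: → [21,26); WM=22
i=19 t=24 v=7: → [21,27); WM=23
i=20 t=25 v=3: → [21,28); WM=24
i=21 t=23 v=3: → [21,28); WM=24
i=22 t=25 v=7: → [21,28); WM=24

[0,6)=3 [6,17)=7 [17,20)=1 [21,28)=5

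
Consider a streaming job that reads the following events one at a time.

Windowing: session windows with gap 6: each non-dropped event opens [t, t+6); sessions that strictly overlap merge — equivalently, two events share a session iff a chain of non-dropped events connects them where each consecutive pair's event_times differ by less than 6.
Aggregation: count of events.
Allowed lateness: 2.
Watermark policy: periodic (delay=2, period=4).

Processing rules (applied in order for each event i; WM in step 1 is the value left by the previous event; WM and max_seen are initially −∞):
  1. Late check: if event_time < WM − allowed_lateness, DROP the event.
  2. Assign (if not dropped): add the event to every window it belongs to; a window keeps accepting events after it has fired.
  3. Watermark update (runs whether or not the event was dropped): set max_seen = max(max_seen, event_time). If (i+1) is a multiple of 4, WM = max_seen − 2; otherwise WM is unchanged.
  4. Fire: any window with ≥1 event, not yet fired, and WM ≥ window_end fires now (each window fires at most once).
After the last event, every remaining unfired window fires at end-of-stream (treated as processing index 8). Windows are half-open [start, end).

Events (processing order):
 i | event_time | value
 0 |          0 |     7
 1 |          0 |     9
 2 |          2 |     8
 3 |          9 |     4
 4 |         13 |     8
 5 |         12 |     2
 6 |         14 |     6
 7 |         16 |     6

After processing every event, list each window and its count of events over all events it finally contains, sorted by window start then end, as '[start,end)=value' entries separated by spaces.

i=0 t=0 v=7: → [0,6); WM=−∞
i=1 t=0 v=9: → [0,6); WM=−∞
i=2 t=2 v=8: → [0,8); WM=−∞
i=3 t=9 v=4: → [9,15); WM=7
i=4 t=13 v=8: → [9,19); WM=7
i=5 t=12 v=2: → [9,19); WM=7
i=6 t=14 v=6: → [9,20); WM=7
i=7 t=16 v=6: → [9,22); WM=14

[0,8)=3 [9,22)=5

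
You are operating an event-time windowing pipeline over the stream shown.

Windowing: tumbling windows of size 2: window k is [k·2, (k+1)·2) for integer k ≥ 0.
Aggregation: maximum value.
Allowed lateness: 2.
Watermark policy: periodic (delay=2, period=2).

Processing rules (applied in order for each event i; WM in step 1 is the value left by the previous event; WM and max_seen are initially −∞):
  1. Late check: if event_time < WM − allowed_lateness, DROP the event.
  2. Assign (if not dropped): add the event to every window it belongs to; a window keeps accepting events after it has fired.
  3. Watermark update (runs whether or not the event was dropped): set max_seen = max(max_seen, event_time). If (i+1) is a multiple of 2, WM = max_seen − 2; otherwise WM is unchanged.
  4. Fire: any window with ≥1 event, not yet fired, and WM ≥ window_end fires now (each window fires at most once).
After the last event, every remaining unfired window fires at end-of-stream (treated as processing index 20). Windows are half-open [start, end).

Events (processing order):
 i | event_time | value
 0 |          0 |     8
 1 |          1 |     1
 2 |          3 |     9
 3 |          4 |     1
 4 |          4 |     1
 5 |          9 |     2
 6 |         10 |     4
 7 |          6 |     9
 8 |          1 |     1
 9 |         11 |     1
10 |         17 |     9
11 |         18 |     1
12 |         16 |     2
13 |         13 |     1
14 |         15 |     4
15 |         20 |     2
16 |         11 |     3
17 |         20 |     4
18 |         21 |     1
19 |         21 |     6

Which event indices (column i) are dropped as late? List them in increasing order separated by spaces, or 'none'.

8 13 16

i=0 t=0 v=8: → [0,2); WM=−∞
i=1 t=1 v=1: → [0,2); WM=-1
i=2 t=3 v=9: → [2,4); WM=-1
i=3 t=4 v=1: → [4,6); WM=2; [0,2) fires=8
i=4 t=4 v=1: → [4,6); WM=2
i=5 t=9 v=2: → [8,10); WM=7; [2,4) fires=9 [4,6) fires=1
i=6 t=10 v=4: → [10,12); WM=7
i=7 t=6 v=9: → [6,8); WM=8; [6,8) fires=9
i=8 t=1 v=1: DROP (t<8-2); WM=8
i=9 t=11 v=1: → [10,12); WM=9
i=10 t=17 v=9: → [16,18); WM=9
i=11 t=18 v=1: → [18,20); WM=16; [8,10) fires=2 [10,12) fires=4
i=12 t=16 v=2: → [16,18); WM=16
i=13 t=13 v=1: DROP (t<16-2); WM=16
i=14 t=15 v=4: → [14,16); WM=16; [14,16) fires=4
i=15 t=20 v=2: → [20,22); WM=18; [16,18) fires=9
i=16 t=11 v=3: DROP (t<18-2); WM=18
i=17 t=20 v=4: → [20,22); WM=18
i=18 t=21 v=1: → [20,22); WM=18
i=19 t=21 v=6: → [20,22); WM=19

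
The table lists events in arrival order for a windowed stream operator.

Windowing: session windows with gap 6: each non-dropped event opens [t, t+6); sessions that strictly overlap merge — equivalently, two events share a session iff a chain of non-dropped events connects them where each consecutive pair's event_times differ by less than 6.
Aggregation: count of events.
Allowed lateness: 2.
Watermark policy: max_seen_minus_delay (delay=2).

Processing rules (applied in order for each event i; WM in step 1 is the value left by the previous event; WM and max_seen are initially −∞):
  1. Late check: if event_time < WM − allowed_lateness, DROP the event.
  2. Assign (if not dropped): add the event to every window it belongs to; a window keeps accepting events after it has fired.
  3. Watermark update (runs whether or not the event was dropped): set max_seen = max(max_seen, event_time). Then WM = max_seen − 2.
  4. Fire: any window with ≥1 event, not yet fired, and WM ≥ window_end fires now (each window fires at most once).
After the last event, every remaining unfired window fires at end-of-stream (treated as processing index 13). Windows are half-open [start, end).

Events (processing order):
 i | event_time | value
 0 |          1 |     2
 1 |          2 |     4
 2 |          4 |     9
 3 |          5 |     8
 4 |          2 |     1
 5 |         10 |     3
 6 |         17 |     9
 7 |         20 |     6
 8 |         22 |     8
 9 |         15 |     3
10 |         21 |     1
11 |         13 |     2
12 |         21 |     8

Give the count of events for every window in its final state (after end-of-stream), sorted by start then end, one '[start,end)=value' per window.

[1,16)=6 [17,28)=5

i=0 t=1 v=2: → [1,7); WM=-1
i=1 t=2 v=4: → [1,8); WM=0
i=2 t=4 v=9: → [1,10); WM=2
i=3 t=5 v=8: → [1,11); WM=3
i=4 t=2 v=1: → [1,11); WM=3
i=5 t=10 v=3: → [1,16); WM=8
i=6 t=17 v=9: → [17,23); WM=15
i=7 t=20 v=6: → [17,26); WM=18
i=8 t=22 v=8: → [17,28); WM=20
i=9 t=15 v=3: DROP (t<20-2); WM=20
i=10 t=21 v=1: → [17,28); WM=20
i=11 t=13 v=2: DROP (t<20-2); WM=20
i=12 t=21 v=8: → [17,28); WM=20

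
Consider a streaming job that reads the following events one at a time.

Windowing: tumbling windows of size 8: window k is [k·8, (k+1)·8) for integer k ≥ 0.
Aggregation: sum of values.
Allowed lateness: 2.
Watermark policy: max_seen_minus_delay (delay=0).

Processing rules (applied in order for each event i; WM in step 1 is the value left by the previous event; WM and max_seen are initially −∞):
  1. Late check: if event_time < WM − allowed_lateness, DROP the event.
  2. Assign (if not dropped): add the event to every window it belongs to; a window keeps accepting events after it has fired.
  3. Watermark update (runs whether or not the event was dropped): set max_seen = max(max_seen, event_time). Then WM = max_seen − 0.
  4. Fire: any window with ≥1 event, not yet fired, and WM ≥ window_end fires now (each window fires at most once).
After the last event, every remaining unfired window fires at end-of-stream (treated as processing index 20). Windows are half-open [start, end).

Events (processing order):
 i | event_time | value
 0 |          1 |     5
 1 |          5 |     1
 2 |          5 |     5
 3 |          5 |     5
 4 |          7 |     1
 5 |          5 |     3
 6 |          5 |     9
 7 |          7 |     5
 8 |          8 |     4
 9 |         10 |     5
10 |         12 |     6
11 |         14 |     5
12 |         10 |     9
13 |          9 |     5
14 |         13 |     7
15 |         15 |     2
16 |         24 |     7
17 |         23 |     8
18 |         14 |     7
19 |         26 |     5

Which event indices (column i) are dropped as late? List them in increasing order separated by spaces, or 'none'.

i=0 t=1 v=5: → [0,8); WM=1
i=1 t=5 v=1: → [0,8); WM=5
i=2 t=5 v=5: → [0,8); WM=5
i=3 t=5 v=5: → [0,8); WM=5
i=4 t=7 v=1: → [0,8); WM=7
i=5 t=5 v=3: → [0,8); WM=7
i=6 t=5 v=9: → [0,8); WM=7
i=7 t=7 v=5: → [0,8); WM=7
i=8 t=8 v=4: → [8,16); WM=8; [0,8) fires=34
i=9 t=10 v=5: → [8,16); WM=10
i=10 t=12 v=6: → [8,16); WM=12
i=11 t=14 v=5: → [8,16); WM=14
i=12 t=10 v=9: DROP (t<14-2); WM=14
i=13 t=9 v=5: DROP (t<14-2); WM=14
i=14 t=13 v=7: → [8,16); WM=14
i=15 t=15 v=2: → [8,16); WM=15
i=16 t=24 v=7: → [24,32); WM=24; [8,16) fires=29
i=17 t=23 v=8: → [16,24); WM=24; [16,24) fires=8
i=18 t=14 v=7: DROP (t<24-2); WM=24
i=19 t=26 v=5: → [24,32); WM=26

12 13 18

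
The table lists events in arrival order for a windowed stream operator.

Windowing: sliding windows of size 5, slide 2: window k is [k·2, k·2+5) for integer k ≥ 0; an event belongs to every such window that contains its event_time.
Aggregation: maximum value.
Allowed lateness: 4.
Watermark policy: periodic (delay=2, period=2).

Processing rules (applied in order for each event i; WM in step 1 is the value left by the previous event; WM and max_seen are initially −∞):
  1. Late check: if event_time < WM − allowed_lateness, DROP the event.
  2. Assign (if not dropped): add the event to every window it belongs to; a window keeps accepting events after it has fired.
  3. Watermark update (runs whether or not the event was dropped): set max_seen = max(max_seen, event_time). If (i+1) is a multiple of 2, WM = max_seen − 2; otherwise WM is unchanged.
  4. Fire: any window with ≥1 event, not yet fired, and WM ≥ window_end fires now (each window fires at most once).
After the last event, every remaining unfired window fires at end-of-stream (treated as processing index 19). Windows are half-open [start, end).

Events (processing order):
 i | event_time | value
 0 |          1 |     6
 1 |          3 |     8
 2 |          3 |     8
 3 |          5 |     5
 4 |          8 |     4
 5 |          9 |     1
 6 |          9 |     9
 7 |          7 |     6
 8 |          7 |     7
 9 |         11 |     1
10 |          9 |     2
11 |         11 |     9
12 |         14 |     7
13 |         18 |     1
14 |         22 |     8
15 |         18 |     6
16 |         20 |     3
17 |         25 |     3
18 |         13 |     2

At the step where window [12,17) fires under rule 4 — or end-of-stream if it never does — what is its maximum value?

7

i=0 t=1 v=6: → [0,5); WM=−∞
i=1 t=3 v=8: → [2,7),[0,5); WM=1
i=2 t=3 v=8: → [2,7),[0,5); WM=1
i=3 t=5 v=5: → [4,9),[2,7); WM=3
i=4 t=8 v=4: → [8,13),[6,11),[4,9); WM=3
i=5 t=9 v=1: → [8,13),[6,11); WM=7; [0,5) fires=8 [2,7) fires=8
i=6 t=9 v=9: → [8,13),[6,11); WM=7
i=7 t=7 v=6: → [6,11),[4,9); WM=7
i=8 t=7 v=7: → [6,11),[4,9); WM=7
i=9 t=11 v=1: → [10,15),[8,13); WM=9; [4,9) fires=7
i=10 t=9 v=2: → [8,13),[6,11); WM=9
i=11 t=11 v=9: → [10,15),[8,13); WM=9
i=12 t=14 v=7: → [14,19),[12,17),[10,15); WM=9
i=13 t=18 v=1: → [18,23),[16,21),[14,19); WM=16; [6,11) fires=9 [8,13) fires=9 [10,15) fires=9
i=14 t=22 v=8: → [22,27),[20,25),[18,23); WM=16
i=15 t=18 v=6: → [18,23),[16,21),[14,19); WM=20; [12,17) fires=7 [14,19) fires=7
i=16 t=20 v=3: → [20,25),[18,23),[16,21); WM=20
i=17 t=25 v=3: → [24,29),[22,27); WM=23; [16,21) fires=6 [18,23) fires=8
i=18 t=13 v=2: DROP (t<23-4); WM=23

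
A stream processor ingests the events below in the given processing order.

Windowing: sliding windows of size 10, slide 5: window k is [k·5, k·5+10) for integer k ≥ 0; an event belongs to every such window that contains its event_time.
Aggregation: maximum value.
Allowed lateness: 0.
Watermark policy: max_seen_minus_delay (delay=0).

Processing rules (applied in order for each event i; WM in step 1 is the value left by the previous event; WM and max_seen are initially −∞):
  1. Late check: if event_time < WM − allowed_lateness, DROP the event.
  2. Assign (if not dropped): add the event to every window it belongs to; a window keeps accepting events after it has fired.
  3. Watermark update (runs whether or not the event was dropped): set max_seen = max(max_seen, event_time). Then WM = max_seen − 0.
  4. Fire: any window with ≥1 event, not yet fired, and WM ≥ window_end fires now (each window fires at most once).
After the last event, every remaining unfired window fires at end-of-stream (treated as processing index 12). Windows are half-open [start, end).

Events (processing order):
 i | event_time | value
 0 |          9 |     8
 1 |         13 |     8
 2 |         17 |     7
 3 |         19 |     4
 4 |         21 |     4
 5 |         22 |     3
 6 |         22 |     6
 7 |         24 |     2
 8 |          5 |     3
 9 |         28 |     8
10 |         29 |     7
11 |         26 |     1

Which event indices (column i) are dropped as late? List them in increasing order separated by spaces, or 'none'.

i=0 t=9 v=8: → [5,15),[0,10); WM=9
i=1 t=13 v=8: → [10,20),[5,15); WM=13; [0,10) fires=8
i=2 t=17 v=7: → [15,25),[10,20); WM=17; [5,15) fires=8
i=3 t=19 v=4: → [15,25),[10,20); WM=19
i=4 t=21 v=4: → [20,30),[15,25); WM=21; [10,20) fires=8
i=5 t=22 v=3: → [20,30),[15,25); WM=22
i=6 t=22 v=6: → [20,30),[15,25); WM=22
i=7 t=24 v=2: → [20,30),[15,25); WM=24
i=8 t=5 v=3: DROP (t<24-0); WM=24
i=9 t=28 v=8: → [25,35),[20,30); WM=28; [15,25) fires=7
i=10 t=29 v=7: → [25,35),[20,30); WM=29
i=11 t=26 v=1: DROP (t<29-0); WM=29

8 11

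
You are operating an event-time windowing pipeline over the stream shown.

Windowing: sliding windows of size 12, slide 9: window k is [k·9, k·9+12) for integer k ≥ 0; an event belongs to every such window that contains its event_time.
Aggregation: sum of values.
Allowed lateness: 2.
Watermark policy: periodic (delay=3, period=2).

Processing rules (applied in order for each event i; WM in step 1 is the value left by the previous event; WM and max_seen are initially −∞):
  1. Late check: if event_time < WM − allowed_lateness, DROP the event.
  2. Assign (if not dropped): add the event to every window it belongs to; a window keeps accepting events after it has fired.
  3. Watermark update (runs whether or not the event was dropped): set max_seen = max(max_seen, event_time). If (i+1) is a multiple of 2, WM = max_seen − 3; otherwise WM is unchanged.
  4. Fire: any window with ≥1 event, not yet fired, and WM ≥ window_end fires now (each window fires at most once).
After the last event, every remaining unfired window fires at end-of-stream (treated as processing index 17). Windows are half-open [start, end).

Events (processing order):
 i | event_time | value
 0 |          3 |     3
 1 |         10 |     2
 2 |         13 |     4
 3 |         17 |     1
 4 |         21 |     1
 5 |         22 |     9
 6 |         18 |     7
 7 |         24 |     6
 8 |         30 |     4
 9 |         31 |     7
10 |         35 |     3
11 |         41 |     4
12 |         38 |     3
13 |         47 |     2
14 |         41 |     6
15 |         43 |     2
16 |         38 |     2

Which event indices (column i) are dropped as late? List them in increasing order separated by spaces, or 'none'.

14 16

i=0 t=3 v=3: → [0,12); WM=−∞
i=1 t=10 v=2: → [9,21),[0,12); WM=7
i=2 t=13 v=4: → [9,21); WM=7
i=3 t=17 v=1: → [9,21); WM=14; [0,12) fires=5
i=4 t=21 v=1: → [18,30); WM=14
i=5 t=22 v=9: → [18,30); WM=19
i=6 t=18 v=7: → [18,30),[9,21); WM=19
i=7 t=24 v=6: → [18,30); WM=21; [9,21) fires=14
i=8 t=30 v=4: → [27,39); WM=21
i=9 t=31 v=7: → [27,39); WM=28
i=10 t=35 v=3: → [27,39); WM=28
i=11 t=41 v=4: → [36,48); WM=38; [18,30) fires=23
i=12 t=38 v=3: → [36,48),[27,39); WM=38
i=13 t=47 v=2: → [45,57),[36,48); WM=44; [27,39) fires=17
i=14 t=41 v=6: DROP (t<44-2); WM=44
i=15 t=43 v=2: → [36,48); WM=44
i=16 t=38 v=2: DROP (t<44-2); WM=44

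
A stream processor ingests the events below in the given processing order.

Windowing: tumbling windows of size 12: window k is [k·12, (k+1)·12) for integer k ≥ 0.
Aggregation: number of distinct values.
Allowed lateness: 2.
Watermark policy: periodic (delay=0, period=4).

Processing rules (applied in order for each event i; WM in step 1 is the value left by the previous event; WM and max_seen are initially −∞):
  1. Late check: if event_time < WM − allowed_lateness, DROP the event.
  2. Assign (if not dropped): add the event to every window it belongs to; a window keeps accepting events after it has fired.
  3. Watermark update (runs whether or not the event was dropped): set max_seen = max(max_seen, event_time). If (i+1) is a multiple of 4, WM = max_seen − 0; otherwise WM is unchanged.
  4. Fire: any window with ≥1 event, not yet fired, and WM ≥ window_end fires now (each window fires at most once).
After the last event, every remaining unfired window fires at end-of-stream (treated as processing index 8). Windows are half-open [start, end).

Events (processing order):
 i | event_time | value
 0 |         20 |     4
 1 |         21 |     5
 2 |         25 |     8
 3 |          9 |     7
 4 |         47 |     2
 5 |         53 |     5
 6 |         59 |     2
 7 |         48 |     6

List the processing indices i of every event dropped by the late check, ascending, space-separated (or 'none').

none

i=0 t=20 v=4: → [12,24); WM=−∞
i=1 t=21 v=5: → [12,24); WM=−∞
i=2 t=25 v=8: → [24,36); WM=−∞
i=3 t=9 v=7: → [0,12); WM=25; [0,12) fires=1 [12,24) fires=2
i=4 t=47 v=2: → [36,48); WM=25
i=5 t=53 v=5: → [48,60); WM=25
i=6 t=59 v=2: → [48,60); WM=25
i=7 t=48 v=6: → [48,60); WM=59; [24,36) fires=1 [36,48) fires=1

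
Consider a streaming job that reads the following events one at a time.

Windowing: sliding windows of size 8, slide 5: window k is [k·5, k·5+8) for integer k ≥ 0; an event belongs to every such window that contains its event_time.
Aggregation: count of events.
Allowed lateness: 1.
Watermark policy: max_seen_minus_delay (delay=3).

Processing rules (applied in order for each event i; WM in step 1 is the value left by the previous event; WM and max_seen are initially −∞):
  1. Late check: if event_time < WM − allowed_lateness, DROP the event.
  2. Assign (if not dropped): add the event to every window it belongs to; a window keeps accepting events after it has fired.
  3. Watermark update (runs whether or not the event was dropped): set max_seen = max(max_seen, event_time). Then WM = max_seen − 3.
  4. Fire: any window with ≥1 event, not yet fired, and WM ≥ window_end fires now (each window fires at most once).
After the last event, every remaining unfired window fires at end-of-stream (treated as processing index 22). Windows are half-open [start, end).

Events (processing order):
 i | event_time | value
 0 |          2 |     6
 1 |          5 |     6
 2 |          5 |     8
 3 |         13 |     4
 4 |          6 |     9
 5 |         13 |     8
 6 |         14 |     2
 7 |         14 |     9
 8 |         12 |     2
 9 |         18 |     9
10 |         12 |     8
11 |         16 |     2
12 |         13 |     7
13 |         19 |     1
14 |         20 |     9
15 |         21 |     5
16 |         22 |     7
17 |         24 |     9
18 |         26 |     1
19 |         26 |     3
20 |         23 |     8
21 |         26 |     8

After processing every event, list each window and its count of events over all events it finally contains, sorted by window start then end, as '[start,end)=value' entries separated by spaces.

i=0 t=2 v=6: → [0,8); WM=-1
i=1 t=5 v=6: → [5,13),[0,8); WM=2
i=2 t=5 v=8: → [5,13),[0,8); WM=2
i=3 t=13 v=4: → [10,18); WM=10; [0,8) fires=3
i=4 t=6 v=9: DROP (t<10-1); WM=10
i=5 t=13 v=8: → [10,18); WM=10
i=6 t=14 v=2: → [10,18); WM=11
i=7 t=14 v=9: → [10,18); WM=11
i=8 t=12 v=2: → [10,18),[5,13); WM=11
i=9 t=18 v=9: → [15,23); WM=15; [5,13) fires=3
i=10 t=12 v=8: DROP (t<15-1); WM=15
i=11 t=16 v=2: → [15,23),[10,18); WM=15
i=12 t=13 v=7: DROP (t<15-1); WM=15
i=13 t=19 v=1: → [15,23); WM=16
i=14 t=20 v=9: → [20,28),[15,23); WM=17
i=15 t=21 v=5: → [20,28),[15,23); WM=18; [10,18) fires=6
i=16 t=22 v=7: → [20,28),[15,23); WM=19
i=17 t=24 v=9: → [20,28); WM=21
i=18 t=26 v=1: → [25,33),[20,28); WM=23; [15,23) fires=6
i=19 t=26 v=3: → [25,33),[20,28); WM=23
i=20 t=23 v=8: → [20,28); WM=23
i=21 t=26 v=8: → [25,33),[20,28); WM=23

[0,8)=3 [5,13)=3 [10,18)=6 [15,23)=6 [20,28)=8 [25,33)=3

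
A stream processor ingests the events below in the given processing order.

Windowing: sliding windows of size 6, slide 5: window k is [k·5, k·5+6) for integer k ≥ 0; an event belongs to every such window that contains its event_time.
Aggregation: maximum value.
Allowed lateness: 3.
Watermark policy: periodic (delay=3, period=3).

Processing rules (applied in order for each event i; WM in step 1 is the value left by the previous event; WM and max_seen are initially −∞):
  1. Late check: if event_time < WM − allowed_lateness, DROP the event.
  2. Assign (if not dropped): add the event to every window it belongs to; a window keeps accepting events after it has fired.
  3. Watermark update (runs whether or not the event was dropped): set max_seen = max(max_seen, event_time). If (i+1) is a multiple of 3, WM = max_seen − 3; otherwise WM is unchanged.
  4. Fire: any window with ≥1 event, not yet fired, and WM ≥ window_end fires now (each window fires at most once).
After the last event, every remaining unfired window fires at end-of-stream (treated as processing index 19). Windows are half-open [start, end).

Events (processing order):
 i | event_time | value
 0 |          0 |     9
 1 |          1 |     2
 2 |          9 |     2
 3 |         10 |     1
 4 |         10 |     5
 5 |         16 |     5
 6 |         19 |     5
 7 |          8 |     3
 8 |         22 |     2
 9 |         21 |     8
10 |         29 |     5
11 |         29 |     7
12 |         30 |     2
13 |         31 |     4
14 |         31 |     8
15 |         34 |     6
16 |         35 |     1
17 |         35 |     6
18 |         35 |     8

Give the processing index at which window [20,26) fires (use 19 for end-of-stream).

i=0 t=0 v=9: → [0,6); WM=−∞
i=1 t=1 v=2: → [0,6); WM=−∞
i=2 t=9 v=2: → [5,11); WM=6; [0,6) fires=9
i=3 t=10 v=1: → [10,16),[5,11); WM=6
i=4 t=10 v=5: → [10,16),[5,11); WM=6
i=5 t=16 v=5: → [15,21); WM=13; [5,11) fires=5
i=6 t=19 v=5: → [15,21); WM=13
i=7 t=8 v=3: DROP (t<13-3); WM=13
i=8 t=22 v=2: → [20,26); WM=19; [10,16) fires=5
i=9 t=21 v=8: → [20,26); WM=19
i=10 t=29 v=5: → [25,31); WM=19
i=11 t=29 v=7: → [25,31); WM=26; [15,21) fires=5 [20,26) fires=8
i=12 t=30 v=2: → [30,36),[25,31); WM=26
i=13 t=31 v=4: → [30,36); WM=26
i=14 t=31 v=8: → [30,36); WM=28
i=15 t=34 v=6: → [30,36); WM=28
i=16 t=35 v=1: → [35,41),[30,36); WM=28
i=17 t=35 v=6: → [35,41),[30,36); WM=32; [25,31) fires=7
i=18 t=35 v=8: → [35,41),[30,36); WM=32

11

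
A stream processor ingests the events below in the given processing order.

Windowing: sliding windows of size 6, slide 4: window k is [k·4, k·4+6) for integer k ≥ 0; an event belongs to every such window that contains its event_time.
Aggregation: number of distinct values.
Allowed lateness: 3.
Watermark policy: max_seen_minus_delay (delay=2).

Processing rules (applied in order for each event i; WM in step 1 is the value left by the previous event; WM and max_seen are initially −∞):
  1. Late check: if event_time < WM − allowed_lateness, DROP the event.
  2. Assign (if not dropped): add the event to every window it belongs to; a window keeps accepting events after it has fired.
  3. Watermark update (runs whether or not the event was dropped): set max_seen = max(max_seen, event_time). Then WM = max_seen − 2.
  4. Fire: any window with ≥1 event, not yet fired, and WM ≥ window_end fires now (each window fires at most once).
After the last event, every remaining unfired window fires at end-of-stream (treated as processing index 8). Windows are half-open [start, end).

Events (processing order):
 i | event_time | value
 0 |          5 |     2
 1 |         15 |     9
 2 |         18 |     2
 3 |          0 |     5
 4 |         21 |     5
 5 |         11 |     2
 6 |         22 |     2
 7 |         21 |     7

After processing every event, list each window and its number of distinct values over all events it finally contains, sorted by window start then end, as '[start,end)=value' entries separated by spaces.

[0,6)=1 [4,10)=1 [12,18)=1 [16,22)=3 [20,26)=3

i=0 t=5 v=2: → [4,10),[0,6); WM=3
i=1 t=15 v=9: → [12,18); WM=13; [0,6) fires=1 [4,10) fires=1
i=2 t=18 v=2: → [16,22); WM=16
i=3 t=0 v=5: DROP (t<16-3); WM=16
i=4 t=21 v=5: → [20,26),[16,22); WM=19; [12,18) fires=1
i=5 t=11 v=2: DROP (t<19-3); WM=19
i=6 t=22 v=2: → [20,26); WM=20
i=7 t=21 v=7: → [20,26),[16,22); WM=20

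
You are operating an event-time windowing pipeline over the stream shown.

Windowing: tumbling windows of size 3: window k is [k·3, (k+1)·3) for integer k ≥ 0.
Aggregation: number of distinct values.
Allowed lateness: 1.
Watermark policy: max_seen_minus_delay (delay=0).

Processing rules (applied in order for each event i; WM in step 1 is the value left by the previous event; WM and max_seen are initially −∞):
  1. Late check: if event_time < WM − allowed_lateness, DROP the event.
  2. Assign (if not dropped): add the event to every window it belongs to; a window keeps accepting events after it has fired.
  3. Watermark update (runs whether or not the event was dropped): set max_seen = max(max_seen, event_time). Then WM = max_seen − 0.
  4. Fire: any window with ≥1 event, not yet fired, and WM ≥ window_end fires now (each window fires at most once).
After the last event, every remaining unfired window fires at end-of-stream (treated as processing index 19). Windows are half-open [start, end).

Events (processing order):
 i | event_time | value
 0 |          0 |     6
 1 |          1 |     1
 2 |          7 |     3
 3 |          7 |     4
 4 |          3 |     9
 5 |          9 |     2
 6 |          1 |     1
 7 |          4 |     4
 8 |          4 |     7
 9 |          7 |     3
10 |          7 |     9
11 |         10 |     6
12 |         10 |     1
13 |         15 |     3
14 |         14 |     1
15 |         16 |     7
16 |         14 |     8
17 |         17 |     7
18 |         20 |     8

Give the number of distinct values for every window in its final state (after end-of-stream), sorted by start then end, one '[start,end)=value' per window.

i=0 t=0 v=6: → [0,3); WM=0
i=1 t=1 v=1: → [0,3); WM=1
i=2 t=7 v=3: → [6,9); WM=7; [0,3) fires=2
i=3 t=7 v=4: → [6,9); WM=7
i=4 t=3 v=9: DROP (t<7-1); WM=7
i=5 t=9 v=2: → [9,12); WM=9; [6,9) fires=2
i=6 t=1 v=1: DROP (t<9-1); WM=9
i=7 t=4 v=4: DROP (t<9-1); WM=9
i=8 t=4 v=7: DROP (t<9-1); WM=9
i=9 t=7 v=3: DROP (t<9-1); WM=9
i=10 t=7 v=9: DROP (t<9-1); WM=9
i=11 t=10 v=6: → [9,12); WM=10
i=12 t=10 v=1: → [9,12); WM=10
i=13 t=15 v=3: → [15,18); WM=15; [9,12) fires=3
i=14 t=14 v=1: → [12,15); WM=15; [12,15) fires=1
i=15 t=16 v=7: → [15,18); WM=16
i=16 t=14 v=8: DROP (t<16-1); WM=16
i=17 t=17 v=7: → [15,18); WM=17
i=18 t=20 v=8: → [18,21); WM=20; [15,18) fires=2

[0,3)=2 [6,9)=2 [9,12)=3 [12,15)=1 [15,18)=2 [18,21)=1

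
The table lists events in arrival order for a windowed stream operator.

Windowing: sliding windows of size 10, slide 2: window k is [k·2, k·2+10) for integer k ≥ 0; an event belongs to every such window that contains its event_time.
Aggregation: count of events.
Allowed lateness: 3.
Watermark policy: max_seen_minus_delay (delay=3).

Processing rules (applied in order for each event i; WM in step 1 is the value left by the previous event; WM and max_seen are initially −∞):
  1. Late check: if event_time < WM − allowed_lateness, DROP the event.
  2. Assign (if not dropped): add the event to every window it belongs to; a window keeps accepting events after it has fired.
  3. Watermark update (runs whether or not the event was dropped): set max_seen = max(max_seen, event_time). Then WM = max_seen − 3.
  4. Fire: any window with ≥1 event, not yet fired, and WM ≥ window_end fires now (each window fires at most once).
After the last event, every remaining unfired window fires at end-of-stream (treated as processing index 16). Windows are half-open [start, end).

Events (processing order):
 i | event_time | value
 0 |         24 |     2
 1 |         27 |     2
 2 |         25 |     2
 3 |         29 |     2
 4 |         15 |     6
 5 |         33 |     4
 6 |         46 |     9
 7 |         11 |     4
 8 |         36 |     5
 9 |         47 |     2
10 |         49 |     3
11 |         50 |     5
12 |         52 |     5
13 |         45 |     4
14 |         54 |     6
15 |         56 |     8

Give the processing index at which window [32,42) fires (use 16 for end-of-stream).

i=0 t=24 v=2: → [24,34),[22,32),[20,30),[18,28),[16,26); WM=21
i=1 t=27 v=2: → [26,36),[24,34),[22,32),[20,30),[18,28); WM=24
i=2 t=25 v=2: → [24,34),[22,32),[20,30),[18,28),[16,26); WM=24
i=3 t=29 v=2: → [28,38),[26,36),[24,34),[22,32),[20,30); WM=26; [16,26) fires=2
i=4 t=15 v=6: DROP (t<26-3); WM=26
i=5 t=33 v=4: → [32,42),[30,40),[28,38),[26,36),[24,34); WM=30; [18,28) fires=3 [20,30) fires=4
i=6 t=46 v=9: → [46,56),[44,54),[42,52),[40,50),[38,48); WM=43; [22,32) fires=4 [24,34) fires=5 [26,36) fires=3 [28,38) fires=2 [30,40) fires=1 [32,42) fires=1
i=7 t=11 v=4: DROP (t<43-3); WM=43
i=8 t=36 v=5: DROP (t<43-3); WM=43
i=9 t=47 v=2: → [46,56),[44,54),[42,52),[40,50),[38,48); WM=44
i=10 t=49 v=3: → [48,58),[46,56),[44,54),[42,52),[40,50); WM=46
i=11 t=50 v=5: → [50,60),[48,58),[46,56),[44,54),[42,52); WM=47
i=12 t=52 v=5: → [52,62),[50,60),[48,58),[46,56),[44,54); WM=49; [38,48) fires=2
i=13 t=45 v=4: DROP (t<49-3); WM=49
i=14 t=54 v=6: → [54,64),[52,62),[50,60),[48,58),[46,56); WM=51; [40,50) fires=3
i=15 t=56 v=8: → [56,66),[54,64),[52,62),[50,60),[48,58); WM=53; [42,52) fires=4

6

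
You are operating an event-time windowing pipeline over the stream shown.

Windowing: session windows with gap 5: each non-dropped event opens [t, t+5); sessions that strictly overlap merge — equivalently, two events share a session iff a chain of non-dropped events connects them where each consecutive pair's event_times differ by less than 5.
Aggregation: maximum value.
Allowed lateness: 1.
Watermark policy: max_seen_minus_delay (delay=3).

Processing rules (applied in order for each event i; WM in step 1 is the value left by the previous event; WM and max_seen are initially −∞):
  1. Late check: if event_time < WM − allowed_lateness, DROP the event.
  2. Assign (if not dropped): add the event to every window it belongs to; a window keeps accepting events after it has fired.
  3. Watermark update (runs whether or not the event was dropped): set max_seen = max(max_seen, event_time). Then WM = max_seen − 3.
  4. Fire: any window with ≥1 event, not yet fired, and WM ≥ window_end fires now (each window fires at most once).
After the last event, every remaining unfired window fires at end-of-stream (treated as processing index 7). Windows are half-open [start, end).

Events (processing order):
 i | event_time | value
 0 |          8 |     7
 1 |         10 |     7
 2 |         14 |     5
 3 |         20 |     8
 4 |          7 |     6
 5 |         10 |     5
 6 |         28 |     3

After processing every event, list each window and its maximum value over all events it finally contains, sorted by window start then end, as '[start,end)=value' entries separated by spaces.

[8,19)=7 [20,25)=8 [28,33)=3

i=0 t=8 v=7: → [8,13); WM=5
i=1 t=10 v=7: → [8,15); WM=7
i=2 t=14 v=5: → [8,19); WM=11
i=3 t=20 v=8: → [20,25); WM=17
i=4 t=7 v=6: DROP (t<17-1); WM=17
i=5 t=10 v=5: DROP (t<17-1); WM=17
i=6 t=28 v=3: → [28,33); WM=25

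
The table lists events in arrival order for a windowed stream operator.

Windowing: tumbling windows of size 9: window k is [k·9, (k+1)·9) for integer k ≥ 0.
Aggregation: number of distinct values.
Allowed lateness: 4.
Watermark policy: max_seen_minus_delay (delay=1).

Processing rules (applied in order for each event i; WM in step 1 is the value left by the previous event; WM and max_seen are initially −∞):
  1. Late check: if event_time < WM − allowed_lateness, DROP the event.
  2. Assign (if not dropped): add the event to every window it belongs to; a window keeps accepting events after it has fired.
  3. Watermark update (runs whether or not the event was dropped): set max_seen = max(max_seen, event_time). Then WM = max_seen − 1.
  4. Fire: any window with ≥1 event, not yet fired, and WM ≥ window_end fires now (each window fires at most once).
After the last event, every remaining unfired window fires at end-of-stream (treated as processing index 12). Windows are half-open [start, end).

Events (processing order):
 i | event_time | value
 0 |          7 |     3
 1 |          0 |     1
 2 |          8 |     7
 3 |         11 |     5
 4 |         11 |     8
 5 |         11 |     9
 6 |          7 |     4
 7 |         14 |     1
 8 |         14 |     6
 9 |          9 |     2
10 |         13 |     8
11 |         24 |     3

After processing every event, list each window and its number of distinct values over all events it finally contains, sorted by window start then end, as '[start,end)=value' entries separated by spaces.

[0,9)=3 [9,18)=6 [18,27)=1

i=0 t=7 v=3: → [0,9); WM=6
i=1 t=0 v=1: DROP (t<6-4); WM=6
i=2 t=8 v=7: → [0,9); WM=7
i=3 t=11 v=5: → [9,18); WM=10; [0,9) fires=2
i=4 t=11 v=8: → [9,18); WM=10
i=5 t=11 v=9: → [9,18); WM=10
i=6 t=7 v=4: → [0,9); WM=10
i=7 t=14 v=1: → [9,18); WM=13
i=8 t=14 v=6: → [9,18); WM=13
i=9 t=9 v=2: → [9,18); WM=13
i=10 t=13 v=8: → [9,18); WM=13
i=11 t=24 v=3: → [18,27); WM=23; [9,18) fires=6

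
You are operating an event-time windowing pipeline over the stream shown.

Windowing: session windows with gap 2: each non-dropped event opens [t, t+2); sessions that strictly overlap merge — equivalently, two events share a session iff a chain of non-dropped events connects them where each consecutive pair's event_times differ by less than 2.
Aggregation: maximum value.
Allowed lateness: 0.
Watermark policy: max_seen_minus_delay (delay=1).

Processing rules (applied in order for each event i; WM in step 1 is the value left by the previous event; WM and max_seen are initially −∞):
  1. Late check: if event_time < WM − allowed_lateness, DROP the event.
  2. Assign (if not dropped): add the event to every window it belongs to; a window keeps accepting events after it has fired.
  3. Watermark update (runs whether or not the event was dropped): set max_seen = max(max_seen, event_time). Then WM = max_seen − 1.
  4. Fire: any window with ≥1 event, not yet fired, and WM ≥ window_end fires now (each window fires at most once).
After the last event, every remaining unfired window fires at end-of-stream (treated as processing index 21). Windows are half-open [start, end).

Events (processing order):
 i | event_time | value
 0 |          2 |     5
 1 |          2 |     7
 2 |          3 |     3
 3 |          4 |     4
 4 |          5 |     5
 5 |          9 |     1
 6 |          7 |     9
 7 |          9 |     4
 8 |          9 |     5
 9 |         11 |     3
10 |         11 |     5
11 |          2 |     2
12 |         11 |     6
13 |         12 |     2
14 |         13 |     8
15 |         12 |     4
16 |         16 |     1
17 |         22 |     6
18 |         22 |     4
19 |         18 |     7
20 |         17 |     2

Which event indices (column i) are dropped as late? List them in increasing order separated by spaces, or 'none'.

6 11 19 20

i=0 t=2 v=5: → [2,4); WM=1
i=1 t=2 v=7: → [2,4); WM=1
i=2 t=3 v=3: → [2,5); WM=2
i=3 t=4 v=4: → [2,6); WM=3
i=4 t=5 v=5: → [2,7); WM=4
i=5 t=9 v=1: → [9,11); WM=8
i=6 t=7 v=9: DROP (t<8-0); WM=8
i=7 t=9 v=4: → [9,11); WM=8
i=8 t=9 v=5: → [9,11); WM=8
i=9 t=11 v=3: → [11,13); WM=10
i=10 t=11 v=5: → [11,13); WM=10
i=11 t=2 v=2: DROP (t<10-0); WM=10
i=12 t=11 v=6: → [11,13); WM=10
i=13 t=12 v=2: → [11,14); WM=11
i=14 t=13 v=8: → [11,15); WM=12
i=15 t=12 v=4: → [11,15); WM=12
i=16 t=16 v=1: → [16,18); WM=15
i=17 t=22 v=6: → [22,24); WM=21
i=18 t=22 v=4: → [22,24); WM=21
i=19 t=18 v=7: DROP (t<21-0); WM=21
i=20 t=17 v=2: DROP (t<21-0); WM=21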